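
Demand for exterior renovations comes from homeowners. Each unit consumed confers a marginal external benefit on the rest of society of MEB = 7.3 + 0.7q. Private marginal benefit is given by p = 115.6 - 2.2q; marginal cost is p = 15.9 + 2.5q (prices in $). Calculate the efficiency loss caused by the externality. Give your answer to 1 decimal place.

DWL = $61.3

Market equilibrium (private): 15.9 + 2.5q = 115.6 - 2.2q → q_m = 21.2128.
Social marginal benefit = demand + MEB = 122.9 - 1.5q.
Set SMB = MC: 122.9 - 1.5q = 15.9 + 2.5q → q* = 26.7500.
Between q* and q_m the wedge SMB − MC runs linearly from 0 to MEB(q_m), so the loss is a triangle.
DWL = ½ × 5.5372 × 22.1489 = 61.3214.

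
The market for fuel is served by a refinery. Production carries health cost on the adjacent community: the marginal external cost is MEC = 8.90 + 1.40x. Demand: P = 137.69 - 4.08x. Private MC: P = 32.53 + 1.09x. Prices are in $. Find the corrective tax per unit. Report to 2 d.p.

tax = $29.41 per unit

Social marginal cost = private MC + MEC = 41.43 + 2.49x.
Set SMC = demand: 41.43 + 2.49x = 137.69 - 4.08x → x* = 14.6514.
The Pigouvian tax equals MEC at x*: 8.90 + 1.40×14.6514 = 29.4120.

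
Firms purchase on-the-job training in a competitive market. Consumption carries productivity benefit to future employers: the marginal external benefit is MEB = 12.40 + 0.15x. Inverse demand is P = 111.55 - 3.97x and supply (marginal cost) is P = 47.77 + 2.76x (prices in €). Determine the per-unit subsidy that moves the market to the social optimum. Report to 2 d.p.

Social marginal benefit = demand + MEB = 123.95 - 3.82x.
Set SMB = MC: 123.95 - 3.82x = 47.77 + 2.76x → x* = 11.5775.
The Pigouvian subsidy equals MEB at x*: 12.40 + 0.15×11.5775 = 14.1366.

subsidy = €14.14 per unit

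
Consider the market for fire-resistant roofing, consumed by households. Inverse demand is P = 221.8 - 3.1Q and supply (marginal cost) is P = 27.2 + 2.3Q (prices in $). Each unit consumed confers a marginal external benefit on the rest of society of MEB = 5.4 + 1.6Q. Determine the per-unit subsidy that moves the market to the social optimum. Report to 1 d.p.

subsidy = $89.6 per unit

Social marginal benefit = demand + MEB = 227.2 - 1.5Q.
Set SMB = MC: 227.2 - 1.5Q = 27.2 + 2.3Q → Q* = 52.6316.
The Pigouvian subsidy equals MEB at Q*: 5.4 + 1.6×52.6316 = 89.6106.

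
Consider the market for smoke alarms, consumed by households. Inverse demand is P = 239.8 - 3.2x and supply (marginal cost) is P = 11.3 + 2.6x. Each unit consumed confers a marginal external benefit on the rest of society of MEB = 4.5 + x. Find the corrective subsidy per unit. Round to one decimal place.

Social marginal benefit = demand + MEB = 244.3 - 2.2x.
Set SMB = MC: 244.3 - 2.2x = 11.3 + 2.6x → x* = 48.5417.
The Pigouvian subsidy equals MEB at x*: 4.5 + 1.0×48.5417 = 53.0417.

subsidy = 53.0 per unit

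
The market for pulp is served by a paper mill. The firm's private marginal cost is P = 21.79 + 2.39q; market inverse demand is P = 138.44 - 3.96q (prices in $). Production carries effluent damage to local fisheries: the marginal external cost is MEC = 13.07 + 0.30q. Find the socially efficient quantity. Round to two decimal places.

Social marginal cost = private MC + MEC = 34.86 + 2.69q.
Set SMC = demand: 34.86 + 2.69q = 138.44 - 3.96q → q* = 15.5759.

q* = 15.58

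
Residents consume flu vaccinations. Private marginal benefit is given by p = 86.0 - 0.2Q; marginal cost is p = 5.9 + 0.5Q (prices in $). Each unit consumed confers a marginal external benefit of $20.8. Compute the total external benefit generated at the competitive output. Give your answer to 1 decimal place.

$2380.1

Market equilibrium (private): 5.9 + 0.5Q = 86.0 - 0.2Q → Q_m = 114.4286.
Total external benefit = MEB × Q_m = 20.8 × 114.4286 = 2380.1149.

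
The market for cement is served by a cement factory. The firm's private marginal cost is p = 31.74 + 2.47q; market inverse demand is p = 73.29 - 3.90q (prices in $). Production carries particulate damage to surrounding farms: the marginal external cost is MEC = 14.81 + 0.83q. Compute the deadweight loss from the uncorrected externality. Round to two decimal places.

DWL = $28.40

Market equilibrium (private): 31.74 + 2.47q = 73.29 - 3.90q → q_m = 6.5228.
Social marginal cost = private MC + MEC = 46.55 + 3.30q.
Set SMC = demand: 46.55 + 3.30q = 73.29 - 3.90q → q* = 3.7139.
Between q* and q_m the wedge SMC − demand runs linearly from 0 to MEC(q_m), so the loss is a triangle.
DWL = ½ × 2.8089 × 20.2239 = 28.4035.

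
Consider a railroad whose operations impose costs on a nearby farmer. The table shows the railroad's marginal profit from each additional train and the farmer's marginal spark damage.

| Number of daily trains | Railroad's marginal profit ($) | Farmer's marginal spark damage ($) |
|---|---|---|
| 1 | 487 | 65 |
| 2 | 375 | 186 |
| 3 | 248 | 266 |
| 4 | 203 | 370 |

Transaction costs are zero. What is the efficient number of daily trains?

Bargaining reaches the level where marginal profit last exceeds marginal spark damage.
That holds through level 2 (375 ≥ 186) but not at 3 (248 < 266).

2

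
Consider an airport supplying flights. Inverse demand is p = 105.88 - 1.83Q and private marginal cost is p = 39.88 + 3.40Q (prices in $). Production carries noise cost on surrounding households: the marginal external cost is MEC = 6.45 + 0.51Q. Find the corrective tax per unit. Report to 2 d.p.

tax = $11.74 per unit

Social marginal cost = private MC + MEC = 46.33 + 3.91Q.
Set SMC = demand: 46.33 + 3.91Q = 105.88 - 1.83Q → Q* = 10.3746.
The Pigouvian tax equals MEC at Q*: 6.45 + 0.51×10.3746 = 11.7410.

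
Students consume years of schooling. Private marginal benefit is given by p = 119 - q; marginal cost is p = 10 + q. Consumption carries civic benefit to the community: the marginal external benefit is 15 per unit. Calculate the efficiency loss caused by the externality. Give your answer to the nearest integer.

Market equilibrium (private): 10 + q = 119 - q → q_m = 54.5000.
Social marginal benefit = demand + MEB = 134 - q.
Set SMB = MC: 134 - q = 10 + q → q* = 62.0000.
The welfare-loss triangle has base |q_m − q*| and height MEB(q_m) (the vertical gap between SMB and MC is zero at q* and MEB at q_m).
DWL = ½ × 7.5000 × 15.0000 = 56.2500.

DWL = 56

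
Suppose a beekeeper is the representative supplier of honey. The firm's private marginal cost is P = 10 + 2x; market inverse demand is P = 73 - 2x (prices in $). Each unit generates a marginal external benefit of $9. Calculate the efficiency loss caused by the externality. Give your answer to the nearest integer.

DWL = $10

Market equilibrium (private): 10 + 2x = 73 - 2x → x_m = 15.7500.
Social marginal cost = private MC − MEB = 1 + 2x.
Set SMC = demand: 1 + 2x = 73 - 2x → x* = 18.0000.
The welfare-loss triangle has base |x_m − x*| and height MEB(x_m) (the vertical gap between SMC and demand is zero at x* and MEB at x_m).
DWL = ½ × 2.2500 × 9.0000 = 10.1250.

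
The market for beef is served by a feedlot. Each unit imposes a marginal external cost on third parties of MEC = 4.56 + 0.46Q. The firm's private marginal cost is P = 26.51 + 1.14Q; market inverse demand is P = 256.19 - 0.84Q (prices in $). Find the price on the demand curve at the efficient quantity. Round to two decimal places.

P = $178.69

Social marginal cost = private MC + MEC = 31.07 + 1.60Q.
Set SMC = demand: 31.07 + 1.60Q = 256.19 - 0.84Q → Q* = 92.2623.
Consumer price on the demand curve at Q*: 256.19 − 0.84×92.2623 = 178.6897.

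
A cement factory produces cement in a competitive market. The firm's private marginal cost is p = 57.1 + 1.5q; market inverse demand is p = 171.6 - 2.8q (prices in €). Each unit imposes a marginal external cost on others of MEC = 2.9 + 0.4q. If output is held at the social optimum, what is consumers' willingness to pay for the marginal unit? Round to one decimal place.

Social marginal cost = private MC + MEC = 60.0 + 1.9q.
Set SMC = demand: 60.0 + 1.9q = 171.6 - 2.8q → q* = 23.7447.
Consumer price on the demand curve at q*: 171.6 − 2.8×23.7447 = 105.1148.

P = €105.1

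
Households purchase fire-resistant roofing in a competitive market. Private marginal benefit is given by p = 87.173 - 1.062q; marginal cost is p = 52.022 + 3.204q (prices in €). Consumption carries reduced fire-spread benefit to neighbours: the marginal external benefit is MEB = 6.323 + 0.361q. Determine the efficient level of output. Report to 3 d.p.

Social marginal benefit = demand + MEB = 93.496 - 0.701q.
Set SMB = MC: 93.496 - 0.701q = 52.022 + 3.204q → q* = 10.6207.

q* = 10.621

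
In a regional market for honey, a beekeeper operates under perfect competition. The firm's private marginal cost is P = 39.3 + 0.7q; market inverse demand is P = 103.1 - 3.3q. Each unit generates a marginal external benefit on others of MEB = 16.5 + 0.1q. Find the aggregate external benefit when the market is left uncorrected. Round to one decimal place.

275.9

Market equilibrium (private): 39.3 + 0.7q = 103.1 - 3.3q → q_m = 15.9500.
Total external benefit = ∫₀^{q_m} (16.5 + 0.1q) dq = 16.5×15.9500 + ½×0.1×15.9500² = 275.8951.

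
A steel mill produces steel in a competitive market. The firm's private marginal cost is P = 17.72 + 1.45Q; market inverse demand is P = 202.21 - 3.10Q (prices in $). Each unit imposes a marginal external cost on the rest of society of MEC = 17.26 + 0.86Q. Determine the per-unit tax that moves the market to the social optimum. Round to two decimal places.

Social marginal cost = private MC + MEC = 34.98 + 2.31Q.
Set SMC = demand: 34.98 + 2.31Q = 202.21 - 3.10Q → Q* = 30.9113.
The Pigouvian tax equals MEC at Q*: 17.26 + 0.86×30.9113 = 43.8437.

tax = $43.84 per unit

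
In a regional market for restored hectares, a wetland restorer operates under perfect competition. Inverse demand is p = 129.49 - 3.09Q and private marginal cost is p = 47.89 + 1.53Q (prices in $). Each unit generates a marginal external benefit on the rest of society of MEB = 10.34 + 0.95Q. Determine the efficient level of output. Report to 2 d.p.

Q* = 25.05

Social marginal cost = private MC − MEB = 37.55 + 0.58Q.
Set SMC = demand: 37.55 + 0.58Q = 129.49 - 3.09Q → Q* = 25.0518.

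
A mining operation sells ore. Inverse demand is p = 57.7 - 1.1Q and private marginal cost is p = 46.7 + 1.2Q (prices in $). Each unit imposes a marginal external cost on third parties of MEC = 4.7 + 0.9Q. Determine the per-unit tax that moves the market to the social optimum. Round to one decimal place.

tax = $6.5 per unit

Social marginal cost = private MC + MEC = 51.4 + 2.1Q.
Set SMC = demand: 51.4 + 2.1Q = 57.7 - 1.1Q → Q* = 1.9688.
The Pigouvian tax equals MEC at Q*: 4.7 + 0.9×1.9688 = 6.4719.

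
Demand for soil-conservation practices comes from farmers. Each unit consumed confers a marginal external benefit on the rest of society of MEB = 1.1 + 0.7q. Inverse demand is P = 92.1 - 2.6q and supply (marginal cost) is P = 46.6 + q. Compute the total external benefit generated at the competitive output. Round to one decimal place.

69.8

Market equilibrium (private): 46.6 + q = 92.1 - 2.6q → q_m = 12.6389.
Total external benefit = ∫₀^{q_m} (1.1 + 0.7q) dq = 1.1×12.6389 + ½×0.7×12.6389² = 69.8124.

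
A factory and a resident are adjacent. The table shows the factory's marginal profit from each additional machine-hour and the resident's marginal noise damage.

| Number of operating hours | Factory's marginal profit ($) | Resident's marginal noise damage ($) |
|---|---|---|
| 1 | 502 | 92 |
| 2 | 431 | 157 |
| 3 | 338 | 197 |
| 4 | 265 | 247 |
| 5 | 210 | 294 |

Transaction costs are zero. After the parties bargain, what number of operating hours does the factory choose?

Bargaining reaches the level where marginal profit last exceeds marginal noise damage.
That holds through level 4 (265 ≥ 247) but not at 5 (210 < 294).

4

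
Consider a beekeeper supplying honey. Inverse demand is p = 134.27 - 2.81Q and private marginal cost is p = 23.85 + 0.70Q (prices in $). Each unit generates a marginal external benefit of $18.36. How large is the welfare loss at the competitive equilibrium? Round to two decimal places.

DWL = $48.02

Market equilibrium (private): 23.85 + 0.70Q = 134.27 - 2.81Q → Q_m = 31.4587.
Social marginal cost = private MC − MEB = 5.49 + 0.70Q.
Set SMC = demand: 5.49 + 0.70Q = 134.27 - 2.81Q → Q* = 36.6895.
Between Q* and Q_m the wedge demand − SMC runs linearly from 0 to MEB(Q_m), so the loss is a triangle.
DWL = ½ × 5.2308 × 18.3600 = 48.0187.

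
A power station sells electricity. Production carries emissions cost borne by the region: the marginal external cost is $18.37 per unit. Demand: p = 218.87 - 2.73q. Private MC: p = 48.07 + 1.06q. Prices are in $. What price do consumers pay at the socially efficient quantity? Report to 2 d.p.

P = $109.07

Social marginal cost = private MC + MEC = 66.44 + 1.06q.
Set SMC = demand: 66.44 + 1.06q = 218.87 - 2.73q → q* = 40.2190.
Consumer price on the demand curve at q*: 218.87 − 2.73×40.2190 = 109.0721.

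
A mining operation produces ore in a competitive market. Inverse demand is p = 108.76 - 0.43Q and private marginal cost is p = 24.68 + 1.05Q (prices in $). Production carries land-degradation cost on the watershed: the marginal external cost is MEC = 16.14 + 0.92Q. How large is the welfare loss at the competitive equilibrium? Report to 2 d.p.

Market equilibrium (private): 24.68 + 1.05Q = 108.76 - 0.43Q → Q_m = 56.8108.
Social marginal cost = private MC + MEC = 40.82 + 1.97Q.
Set SMC = demand: 40.82 + 1.97Q = 108.76 - 0.43Q → Q* = 28.3083.
Between Q* and Q_m the wedge SMC − demand runs linearly from 0 to MEC(Q_m), so the loss is a triangle.
DWL = ½ × 28.5025 × 68.4059 = 974.8696.

DWL = $974.87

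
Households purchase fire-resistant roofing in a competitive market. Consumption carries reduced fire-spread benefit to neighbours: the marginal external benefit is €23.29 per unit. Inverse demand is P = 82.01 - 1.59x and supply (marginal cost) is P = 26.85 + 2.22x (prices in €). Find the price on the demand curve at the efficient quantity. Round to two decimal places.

P = €49.27

Social marginal benefit = demand + MEB = 105.30 - 1.59x.
Set SMB = MC: 105.30 - 1.59x = 26.85 + 2.22x → x* = 20.5906.
Consumer price on the demand curve at x*: 82.01 − 1.59×20.5906 = 49.2709.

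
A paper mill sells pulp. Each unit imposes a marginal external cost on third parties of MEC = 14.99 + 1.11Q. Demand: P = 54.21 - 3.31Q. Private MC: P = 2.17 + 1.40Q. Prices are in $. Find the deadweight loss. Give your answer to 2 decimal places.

Market equilibrium (private): 2.17 + 1.40Q = 54.21 - 3.31Q → Q_m = 11.0488.
Social marginal cost = private MC + MEC = 17.16 + 2.51Q.
Set SMC = demand: 17.16 + 2.51Q = 54.21 - 3.31Q → Q* = 6.3660.
Between Q* and Q_m the wedge SMC − demand runs linearly from 0 to MEC(Q_m), so the loss is a triangle.
DWL = ½ × 4.6828 × 27.2542 = 63.8130.

DWL = $63.81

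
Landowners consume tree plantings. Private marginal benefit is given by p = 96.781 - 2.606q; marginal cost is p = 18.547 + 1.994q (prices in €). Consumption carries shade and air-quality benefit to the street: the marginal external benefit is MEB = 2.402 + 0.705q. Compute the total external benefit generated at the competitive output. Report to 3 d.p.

Market equilibrium (private): 18.547 + 1.994q = 96.781 - 2.606q → q_m = 17.0074.
Total external benefit = ∫₀^{q_m} (2.402 + 0.705q) dq = 2.402×17.0074 + ½×0.705×17.0074² = 142.8130.

€142.813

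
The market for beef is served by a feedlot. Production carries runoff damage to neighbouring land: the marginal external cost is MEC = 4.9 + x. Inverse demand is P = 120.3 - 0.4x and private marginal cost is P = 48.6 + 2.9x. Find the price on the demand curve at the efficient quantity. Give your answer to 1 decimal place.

P = 114.1

Social marginal cost = private MC + MEC = 53.5 + 3.9x.
Set SMC = demand: 53.5 + 3.9x = 120.3 - 0.4x → x* = 15.5349.
Consumer price on the demand curve at x*: 120.3 − 0.4×15.5349 = 114.0860.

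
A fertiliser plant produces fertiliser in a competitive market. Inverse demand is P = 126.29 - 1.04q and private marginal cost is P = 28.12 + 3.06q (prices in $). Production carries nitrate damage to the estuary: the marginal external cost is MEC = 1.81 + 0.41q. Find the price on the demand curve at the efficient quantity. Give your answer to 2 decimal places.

Social marginal cost = private MC + MEC = 29.93 + 3.47q.
Set SMC = demand: 29.93 + 3.47q = 126.29 - 1.04q → q* = 21.3659.
Consumer price on the demand curve at q*: 126.29 − 1.04×21.3659 = 104.0695.

P = $104.07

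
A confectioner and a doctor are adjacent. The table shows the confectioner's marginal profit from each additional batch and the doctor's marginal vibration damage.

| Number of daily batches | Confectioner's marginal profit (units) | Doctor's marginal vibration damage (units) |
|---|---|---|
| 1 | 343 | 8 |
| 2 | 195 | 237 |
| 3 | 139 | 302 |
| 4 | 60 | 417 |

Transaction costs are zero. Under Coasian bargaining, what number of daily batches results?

Bargaining reaches the level where marginal profit last exceeds marginal vibration damage.
That holds through level 1 (343 ≥ 8) but not at 2 (195 < 237).

1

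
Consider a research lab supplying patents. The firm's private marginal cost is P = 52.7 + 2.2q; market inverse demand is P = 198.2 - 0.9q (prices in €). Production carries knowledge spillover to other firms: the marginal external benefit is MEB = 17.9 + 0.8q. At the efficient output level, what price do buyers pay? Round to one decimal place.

P = €134.3

Social marginal cost = private MC − MEB = 34.8 + 1.4q.
Set SMC = demand: 34.8 + 1.4q = 198.2 - 0.9q → q* = 71.0435.
Consumer price on the demand curve at q*: 198.2 − 0.9×71.0435 = 134.2609.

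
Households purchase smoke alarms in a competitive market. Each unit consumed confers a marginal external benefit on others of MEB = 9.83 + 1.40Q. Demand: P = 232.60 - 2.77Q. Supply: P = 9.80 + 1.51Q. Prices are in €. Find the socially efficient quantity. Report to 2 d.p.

Q* = 80.77

Social marginal benefit = demand + MEB = 242.43 - 1.37Q.
Set SMB = MC: 242.43 - 1.37Q = 9.80 + 1.51Q → Q* = 80.7743.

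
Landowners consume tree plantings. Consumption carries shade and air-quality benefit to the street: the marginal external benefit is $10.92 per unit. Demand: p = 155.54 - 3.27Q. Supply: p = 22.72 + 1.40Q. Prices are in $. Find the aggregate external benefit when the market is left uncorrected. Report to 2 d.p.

$310.58

Market equilibrium (private): 22.72 + 1.40Q = 155.54 - 3.27Q → Q_m = 28.4411.
Total external benefit = MEB × Q_m = 10.92 × 28.4411 = 310.5768.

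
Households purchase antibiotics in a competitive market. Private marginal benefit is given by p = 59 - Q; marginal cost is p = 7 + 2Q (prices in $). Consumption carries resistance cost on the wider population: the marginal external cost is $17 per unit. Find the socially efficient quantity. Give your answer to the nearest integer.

Social marginal benefit = demand − MEC = 42 - Q.
Set SMB = MC: 42 - Q = 7 + 2Q → Q* = 11.6667.

Q* = 12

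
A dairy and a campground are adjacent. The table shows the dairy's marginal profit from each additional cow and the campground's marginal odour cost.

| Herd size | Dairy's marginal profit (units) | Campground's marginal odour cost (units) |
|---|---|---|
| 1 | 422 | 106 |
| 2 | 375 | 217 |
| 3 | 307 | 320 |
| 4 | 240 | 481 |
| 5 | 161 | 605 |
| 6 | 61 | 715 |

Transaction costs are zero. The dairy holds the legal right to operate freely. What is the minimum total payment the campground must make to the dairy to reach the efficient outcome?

769

Left alone the dairy would choose level 6 (marginal profit stays positive).
Efficient level: k* = 2 (marginal profit ≥ marginal odour cost through 2).
The campground must at least cover the dairy's forgone profit from cutting 6→2: 307 + 240 + 161 + 61 = 769.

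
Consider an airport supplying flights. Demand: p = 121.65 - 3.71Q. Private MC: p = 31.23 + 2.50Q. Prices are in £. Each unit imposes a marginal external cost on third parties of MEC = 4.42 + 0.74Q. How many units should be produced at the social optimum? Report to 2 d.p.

Q* = 12.37

Social marginal cost = private MC + MEC = 35.65 + 3.24Q.
Set SMC = demand: 35.65 + 3.24Q = 121.65 - 3.71Q → Q* = 12.3741.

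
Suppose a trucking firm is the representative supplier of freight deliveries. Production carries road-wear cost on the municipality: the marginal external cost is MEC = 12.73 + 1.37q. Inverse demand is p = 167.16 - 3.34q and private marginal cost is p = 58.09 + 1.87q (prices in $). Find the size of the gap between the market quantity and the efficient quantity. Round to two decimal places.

Market equilibrium (private): 58.09 + 1.87q = 167.16 - 3.34q → q_m = 20.9347.
Social marginal cost = private MC + MEC = 70.82 + 3.24q.
Set SMC = demand: 70.82 + 3.24q = 167.16 - 3.34q → q* = 14.6413.
Gap = |20.9347 − 14.6413| = 6.2934.

6.29 units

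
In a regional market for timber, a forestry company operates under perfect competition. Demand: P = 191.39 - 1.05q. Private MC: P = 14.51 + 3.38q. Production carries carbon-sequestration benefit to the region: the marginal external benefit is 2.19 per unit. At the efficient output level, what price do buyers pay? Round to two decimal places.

P = 148.95

Social marginal cost = private MC − MEB = 12.32 + 3.38q.
Set SMC = demand: 12.32 + 3.38q = 191.39 - 1.05q → q* = 40.4221.
Consumer price on the demand curve at q*: 191.39 − 1.05×40.4221 = 148.9468.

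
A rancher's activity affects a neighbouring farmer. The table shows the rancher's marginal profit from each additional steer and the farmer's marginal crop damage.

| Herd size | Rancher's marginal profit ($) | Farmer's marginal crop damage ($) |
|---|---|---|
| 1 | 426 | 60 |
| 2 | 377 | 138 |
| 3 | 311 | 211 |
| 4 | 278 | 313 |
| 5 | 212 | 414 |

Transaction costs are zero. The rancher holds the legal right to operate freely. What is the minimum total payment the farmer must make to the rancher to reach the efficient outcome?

$490

Left alone the rancher would choose level 5 (marginal profit stays positive).
Efficient level: k* = 3 (marginal profit ≥ marginal crop damage through 3).
The farmer must at least cover the rancher's forgone profit from cutting 5→3: 278 + 212 = 490.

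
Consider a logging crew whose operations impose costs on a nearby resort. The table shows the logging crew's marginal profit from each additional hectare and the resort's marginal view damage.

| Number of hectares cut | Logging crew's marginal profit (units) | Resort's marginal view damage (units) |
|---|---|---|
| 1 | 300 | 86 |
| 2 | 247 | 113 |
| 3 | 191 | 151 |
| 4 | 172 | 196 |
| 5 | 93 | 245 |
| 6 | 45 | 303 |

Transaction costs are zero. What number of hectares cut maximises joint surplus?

Bargaining reaches the level where marginal profit last exceeds marginal view damage.
That holds through level 3 (191 ≥ 151) but not at 4 (172 < 196).

3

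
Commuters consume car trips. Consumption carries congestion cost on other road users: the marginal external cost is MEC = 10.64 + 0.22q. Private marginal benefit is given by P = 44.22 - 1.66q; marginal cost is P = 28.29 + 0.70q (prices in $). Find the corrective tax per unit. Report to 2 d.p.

tax = $11.09 per unit

Social marginal benefit = demand − MEC = 33.58 - 1.88q.
Set SMB = MC: 33.58 - 1.88q = 28.29 + 0.70q → q* = 2.0504.
The Pigouvian tax equals MEC at q*: 10.64 + 0.22×2.0504 = 11.0911.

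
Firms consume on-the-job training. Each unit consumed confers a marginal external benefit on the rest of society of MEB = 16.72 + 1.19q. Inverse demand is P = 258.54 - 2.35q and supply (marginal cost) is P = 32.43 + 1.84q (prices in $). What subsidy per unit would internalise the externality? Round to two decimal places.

subsidy = $113.04 per unit

Social marginal benefit = demand + MEB = 275.26 - 1.16q.
Set SMB = MC: 275.26 - 1.16q = 32.43 + 1.84q → q* = 80.9433.
The Pigouvian subsidy equals MEB at q*: 16.72 + 1.19×80.9433 = 113.0425.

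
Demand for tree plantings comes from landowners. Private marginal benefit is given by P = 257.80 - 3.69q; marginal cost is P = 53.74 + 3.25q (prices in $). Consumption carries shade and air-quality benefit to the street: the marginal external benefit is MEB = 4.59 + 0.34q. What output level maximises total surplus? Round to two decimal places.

q* = 31.61

Social marginal benefit = demand + MEB = 262.39 - 3.35q.
Set SMB = MC: 262.39 - 3.35q = 53.74 + 3.25q → q* = 31.6136.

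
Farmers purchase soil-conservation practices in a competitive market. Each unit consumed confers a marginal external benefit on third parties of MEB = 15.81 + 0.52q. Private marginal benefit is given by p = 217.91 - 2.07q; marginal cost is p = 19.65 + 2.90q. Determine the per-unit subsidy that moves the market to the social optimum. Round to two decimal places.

Social marginal benefit = demand + MEB = 233.72 - 1.55q.
Set SMB = MC: 233.72 - 1.55q = 19.65 + 2.90q → q* = 48.1056.
The Pigouvian subsidy equals MEB at q*: 15.81 + 0.52×48.1056 = 40.8249.

subsidy = 40.82 per unit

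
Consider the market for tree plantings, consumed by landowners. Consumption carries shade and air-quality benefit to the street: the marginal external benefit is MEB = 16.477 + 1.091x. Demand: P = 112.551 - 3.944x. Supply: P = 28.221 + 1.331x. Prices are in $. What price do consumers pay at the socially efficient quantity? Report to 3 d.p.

Social marginal benefit = demand + MEB = 129.028 - 2.853x.
Set SMB = MC: 129.028 - 2.853x = 28.221 + 1.331x → x* = 24.0935.
Consumer price on the demand curve at x*: 112.551 − 3.944×24.0935 = 17.5262.

P = $17.526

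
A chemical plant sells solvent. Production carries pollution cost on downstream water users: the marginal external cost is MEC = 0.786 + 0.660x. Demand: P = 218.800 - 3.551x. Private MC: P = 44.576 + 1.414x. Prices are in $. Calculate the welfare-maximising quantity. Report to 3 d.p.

Social marginal cost = private MC + MEC = 45.362 + 2.074x.
Set SMC = demand: 45.362 + 2.074x = 218.800 - 3.551x → x* = 30.8334.

x* = 30.833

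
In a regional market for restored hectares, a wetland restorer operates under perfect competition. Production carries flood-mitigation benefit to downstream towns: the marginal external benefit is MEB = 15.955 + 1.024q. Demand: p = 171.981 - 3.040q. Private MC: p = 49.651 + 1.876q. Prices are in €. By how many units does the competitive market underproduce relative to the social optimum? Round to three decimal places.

Market equilibrium (private): 49.651 + 1.876q = 171.981 - 3.040q → q_m = 24.8841.
Social marginal cost = private MC − MEB = 33.696 + 0.852q.
Set SMC = demand: 33.696 + 0.852q = 171.981 - 3.040q → q* = 35.5306.
Gap = |24.8841 − 35.5306| = 10.6465.

10.647 units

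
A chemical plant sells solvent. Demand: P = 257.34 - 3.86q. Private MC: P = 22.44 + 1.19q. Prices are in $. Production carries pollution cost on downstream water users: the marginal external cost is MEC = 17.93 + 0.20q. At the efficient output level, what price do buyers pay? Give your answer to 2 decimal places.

Social marginal cost = private MC + MEC = 40.37 + 1.39q.
Set SMC = demand: 40.37 + 1.39q = 257.34 - 3.86q → q* = 41.3276.
Consumer price on the demand curve at q*: 257.34 − 3.86×41.3276 = 97.8155.

P = $97.82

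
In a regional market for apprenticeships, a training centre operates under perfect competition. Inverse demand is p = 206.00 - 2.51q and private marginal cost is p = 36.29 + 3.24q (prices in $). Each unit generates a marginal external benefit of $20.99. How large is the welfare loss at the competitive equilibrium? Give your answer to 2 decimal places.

DWL = $38.31

Market equilibrium (private): 36.29 + 3.24q = 206.00 - 2.51q → q_m = 29.5148.
Social marginal cost = private MC − MEB = 15.30 + 3.24q.
Set SMC = demand: 15.30 + 3.24q = 206.00 - 2.51q → q* = 33.1652.
The welfare-loss triangle has base |q_m − q*| and height MEB(q_m) (the vertical gap between SMC and demand is zero at q* and MEB at q_m).
DWL = ½ × 3.6504 × 20.9900 = 38.3109.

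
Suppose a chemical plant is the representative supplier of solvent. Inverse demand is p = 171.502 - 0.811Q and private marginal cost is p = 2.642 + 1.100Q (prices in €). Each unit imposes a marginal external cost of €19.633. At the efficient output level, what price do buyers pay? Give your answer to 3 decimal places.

Social marginal cost = private MC + MEC = 22.275 + 1.100Q.
Set SMC = demand: 22.275 + 1.100Q = 171.502 - 0.811Q → Q* = 78.0884.
Consumer price on the demand curve at Q*: 171.502 − 0.811×78.0884 = 108.1723.

P = €108.172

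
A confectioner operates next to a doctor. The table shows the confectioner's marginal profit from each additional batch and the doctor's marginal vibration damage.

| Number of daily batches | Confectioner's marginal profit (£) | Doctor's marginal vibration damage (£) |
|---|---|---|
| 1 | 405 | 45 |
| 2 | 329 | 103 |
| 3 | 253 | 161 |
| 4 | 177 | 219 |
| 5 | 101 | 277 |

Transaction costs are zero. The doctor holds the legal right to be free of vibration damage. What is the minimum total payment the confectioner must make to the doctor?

Efficient level: marginal profit ≥ marginal vibration damage through level 3, so k* = 3.
With the doctor holding the right, the confectioner must at least compensate total damage at k*: 45 + 103 + 161 = 309.

£309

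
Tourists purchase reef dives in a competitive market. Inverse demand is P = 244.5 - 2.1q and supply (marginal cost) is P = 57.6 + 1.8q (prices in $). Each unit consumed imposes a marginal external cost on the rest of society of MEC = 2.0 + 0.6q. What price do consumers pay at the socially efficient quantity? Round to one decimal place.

Social marginal benefit = demand − MEC = 242.5 - 2.7q.
Set SMB = MC: 242.5 - 2.7q = 57.6 + 1.8q → q* = 41.0889.
Consumer price on the demand curve at q*: 244.5 − 2.1×41.0889 = 158.2133.

P = $158.2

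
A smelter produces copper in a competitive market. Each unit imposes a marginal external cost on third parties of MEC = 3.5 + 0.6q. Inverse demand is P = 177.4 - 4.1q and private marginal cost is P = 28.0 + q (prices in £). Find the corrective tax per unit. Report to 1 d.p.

tax = £18.9 per unit

Social marginal cost = private MC + MEC = 31.5 + 1.6q.
Set SMC = demand: 31.5 + 1.6q = 177.4 - 4.1q → q* = 25.5965.
The Pigouvian tax equals MEC at q*: 3.5 + 0.6×25.5965 = 18.8579.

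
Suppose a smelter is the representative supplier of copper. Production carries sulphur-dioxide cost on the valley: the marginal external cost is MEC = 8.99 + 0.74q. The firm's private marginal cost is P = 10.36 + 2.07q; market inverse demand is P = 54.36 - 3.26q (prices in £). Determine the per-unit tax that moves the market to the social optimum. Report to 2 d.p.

tax = £13.26 per unit

Social marginal cost = private MC + MEC = 19.35 + 2.81q.
Set SMC = demand: 19.35 + 2.81q = 54.36 - 3.26q → q* = 5.7677.
The Pigouvian tax equals MEC at q*: 8.99 + 0.74×5.7677 = 13.2581.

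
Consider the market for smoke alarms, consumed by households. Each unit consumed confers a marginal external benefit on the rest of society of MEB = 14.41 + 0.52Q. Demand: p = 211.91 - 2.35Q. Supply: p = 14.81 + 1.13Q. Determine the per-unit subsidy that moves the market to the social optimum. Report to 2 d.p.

Social marginal benefit = demand + MEB = 226.32 - 1.83Q.
Set SMB = MC: 226.32 - 1.83Q = 14.81 + 1.13Q → Q* = 71.4561.
The Pigouvian subsidy equals MEB at Q*: 14.41 + 0.52×71.4561 = 51.5672.

subsidy = 51.57 per unit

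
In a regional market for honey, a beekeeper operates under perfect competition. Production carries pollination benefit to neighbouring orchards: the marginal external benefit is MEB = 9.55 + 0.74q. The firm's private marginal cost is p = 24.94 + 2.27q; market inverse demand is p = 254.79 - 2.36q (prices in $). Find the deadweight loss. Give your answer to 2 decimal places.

Market equilibrium (private): 24.94 + 2.27q = 254.79 - 2.36q → q_m = 49.6436.
Social marginal cost = private MC − MEB = 15.39 + 1.53q.
Set SMC = demand: 15.39 + 1.53q = 254.79 - 2.36q → q* = 61.5424.
The welfare-loss triangle has base |q_m − q*| and height MEB(q_m) (the vertical gap between SMC and demand is zero at q* and MEB at q_m).
DWL = ½ × 11.8988 × 46.2863 = 275.3757.

DWL = $275.38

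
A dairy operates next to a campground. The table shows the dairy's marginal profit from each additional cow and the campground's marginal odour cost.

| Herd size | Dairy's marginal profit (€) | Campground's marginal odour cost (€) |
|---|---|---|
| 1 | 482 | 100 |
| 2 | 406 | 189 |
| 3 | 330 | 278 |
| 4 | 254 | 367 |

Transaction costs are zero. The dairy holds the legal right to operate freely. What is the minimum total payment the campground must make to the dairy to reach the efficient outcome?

Left alone the dairy would choose level 4 (marginal profit stays positive).
Efficient level: k* = 3 (marginal profit ≥ marginal odour cost through 3).
The campground must at least cover the dairy's forgone profit from cutting 4→3: 254 = 254.

€254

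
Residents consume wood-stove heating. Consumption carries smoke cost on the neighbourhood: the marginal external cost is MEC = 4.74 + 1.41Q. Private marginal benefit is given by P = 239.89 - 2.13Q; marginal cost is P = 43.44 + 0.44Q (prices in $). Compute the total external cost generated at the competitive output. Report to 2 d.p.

$4481.66

Market equilibrium (private): 43.44 + 0.44Q = 239.89 - 2.13Q → Q_m = 76.4397.
Total external cost = ∫₀^{Q_m} (4.74 + 1.41Q) dQ = 4.74×76.4397 + ½×1.41×76.4397² = 4481.6587.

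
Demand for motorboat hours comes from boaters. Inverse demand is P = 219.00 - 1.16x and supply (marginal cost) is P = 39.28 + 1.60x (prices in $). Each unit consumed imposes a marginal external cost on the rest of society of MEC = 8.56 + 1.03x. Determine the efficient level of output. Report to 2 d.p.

Social marginal benefit = demand − MEC = 210.44 - 2.19x.
Set SMB = MC: 210.44 - 2.19x = 39.28 + 1.60x → x* = 45.1609.

x* = 45.16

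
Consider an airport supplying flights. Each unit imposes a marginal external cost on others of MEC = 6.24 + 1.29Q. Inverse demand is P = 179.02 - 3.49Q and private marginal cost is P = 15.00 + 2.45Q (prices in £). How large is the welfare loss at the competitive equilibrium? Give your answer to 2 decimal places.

Market equilibrium (private): 15.00 + 2.45Q = 179.02 - 3.49Q → Q_m = 27.6128.
Social marginal cost = private MC + MEC = 21.24 + 3.74Q.
Set SMC = demand: 21.24 + 3.74Q = 179.02 - 3.49Q → Q* = 21.8230.
The loss is the area between SMC and demand from Q* to Q_m; with linear curves that's a triangle of height MEC(Q_m).
DWL = ½ × 5.7898 × 41.8605 = 121.1820.

DWL = £121.18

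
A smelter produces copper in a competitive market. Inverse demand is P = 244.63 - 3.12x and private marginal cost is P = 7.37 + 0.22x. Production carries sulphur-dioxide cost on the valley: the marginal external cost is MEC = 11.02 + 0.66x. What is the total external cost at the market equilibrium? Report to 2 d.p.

2448.03

Market equilibrium (private): 7.37 + 0.22x = 244.63 - 3.12x → x_m = 71.0359.
Total external cost = ∫₀^{x_m} (11.02 + 0.66x) dx = 11.02×71.0359 + ½×0.66×71.0359² = 2448.0283.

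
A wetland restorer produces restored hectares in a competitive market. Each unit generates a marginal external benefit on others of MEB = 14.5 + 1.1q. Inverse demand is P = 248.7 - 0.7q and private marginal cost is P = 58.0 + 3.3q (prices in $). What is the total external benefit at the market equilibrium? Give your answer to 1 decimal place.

$1941.4

Market equilibrium (private): 58.0 + 3.3q = 248.7 - 0.7q → q_m = 47.6750.
Total external benefit = ∫₀^{q_m} (14.5 + 1.1q) dq = 14.5×47.6750 + ½×1.1×47.6750² = 1941.3856.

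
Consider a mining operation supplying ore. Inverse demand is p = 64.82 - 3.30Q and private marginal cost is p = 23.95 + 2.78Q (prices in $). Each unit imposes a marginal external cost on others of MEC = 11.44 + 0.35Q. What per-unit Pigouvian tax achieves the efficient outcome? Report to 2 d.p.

Social marginal cost = private MC + MEC = 35.39 + 3.13Q.
Set SMC = demand: 35.39 + 3.13Q = 64.82 - 3.30Q → Q* = 4.5770.
The Pigouvian tax equals MEC at Q*: 11.44 + 0.35×4.5770 = 13.0420.

tax = $13.04 per unit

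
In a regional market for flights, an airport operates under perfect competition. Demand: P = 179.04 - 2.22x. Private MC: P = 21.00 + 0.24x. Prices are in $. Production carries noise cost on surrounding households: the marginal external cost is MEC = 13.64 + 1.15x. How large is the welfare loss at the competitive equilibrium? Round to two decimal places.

Market equilibrium (private): 21.00 + 0.24x = 179.04 - 2.22x → x_m = 64.2439.
Social marginal cost = private MC + MEC = 34.64 + 1.39x.
Set SMC = demand: 34.64 + 1.39x = 179.04 - 2.22x → x* = 40.0000.
Between x* and x_m the wedge SMC − demand runs linearly from 0 to MEC(x_m), so the loss is a triangle.
DWL = ½ × 24.2439 × 87.5205 = 1060.9191.

DWL = $1060.92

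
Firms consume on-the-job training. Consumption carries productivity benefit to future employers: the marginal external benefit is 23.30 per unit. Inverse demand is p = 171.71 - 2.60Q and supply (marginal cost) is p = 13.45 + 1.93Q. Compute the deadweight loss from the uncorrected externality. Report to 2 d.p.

Market equilibrium (private): 13.45 + 1.93Q = 171.71 - 2.60Q → Q_m = 34.9360.
Social marginal benefit = demand + MEB = 195.01 - 2.60Q.
Set SMB = MC: 195.01 - 2.60Q = 13.45 + 1.93Q → Q* = 40.0795.
The welfare-loss triangle has base |Q_m − Q*| and height MEB(Q_m) (the vertical gap between SMB and MC is zero at Q* and MEB at Q_m).
DWL = ½ × 5.1435 × 23.3000 = 59.9218.

DWL = 59.92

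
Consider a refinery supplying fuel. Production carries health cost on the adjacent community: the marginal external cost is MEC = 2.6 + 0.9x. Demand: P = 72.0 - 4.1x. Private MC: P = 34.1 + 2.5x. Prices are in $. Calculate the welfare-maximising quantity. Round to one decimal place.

Social marginal cost = private MC + MEC = 36.7 + 3.4x.
Set SMC = demand: 36.7 + 3.4x = 72.0 - 4.1x → x* = 4.7067.

x* = 4.7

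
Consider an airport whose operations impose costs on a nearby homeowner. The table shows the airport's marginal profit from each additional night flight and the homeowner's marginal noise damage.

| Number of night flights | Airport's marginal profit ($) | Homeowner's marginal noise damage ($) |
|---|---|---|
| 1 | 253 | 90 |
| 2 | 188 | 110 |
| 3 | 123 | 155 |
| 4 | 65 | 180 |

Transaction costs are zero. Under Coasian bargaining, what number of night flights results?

Bargaining reaches the level where marginal profit last exceeds marginal noise damage.
That holds through level 2 (188 ≥ 110) but not at 3 (123 < 155).

2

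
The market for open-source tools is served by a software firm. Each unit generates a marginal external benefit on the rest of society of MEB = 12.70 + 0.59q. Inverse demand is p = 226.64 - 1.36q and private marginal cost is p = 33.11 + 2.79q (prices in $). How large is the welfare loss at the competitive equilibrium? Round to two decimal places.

DWL = $227.13

Market equilibrium (private): 33.11 + 2.79q = 226.64 - 1.36q → q_m = 46.6337.
Social marginal cost = private MC − MEB = 20.41 + 2.20q.
Set SMC = demand: 20.41 + 2.20q = 226.64 - 1.36q → q* = 57.9298.
The loss is the area between SMC and demand from q* to q_m; with linear curves that's a triangle of height MEB(q_m).
DWL = ½ × 11.2961 × 40.2139 = 227.1301.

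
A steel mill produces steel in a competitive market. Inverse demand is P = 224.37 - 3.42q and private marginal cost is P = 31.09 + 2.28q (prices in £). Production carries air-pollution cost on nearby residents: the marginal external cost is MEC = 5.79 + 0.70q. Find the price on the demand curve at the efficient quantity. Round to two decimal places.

P = £124.18

Social marginal cost = private MC + MEC = 36.88 + 2.98q.
Set SMC = demand: 36.88 + 2.98q = 224.37 - 3.42q → q* = 29.2953.
Consumer price on the demand curve at q*: 224.37 − 3.42×29.2953 = 124.1801.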